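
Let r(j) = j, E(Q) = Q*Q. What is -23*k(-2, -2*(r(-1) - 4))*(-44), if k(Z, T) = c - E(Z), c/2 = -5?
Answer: -14168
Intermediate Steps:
c = -10 (c = 2*(-5) = -10)
E(Q) = Q²
k(Z, T) = -10 - Z²
-23*k(-2, -2*(r(-1) - 4))*(-44) = -23*(-10 - 1*(-2)²)*(-44) = -23*(-10 - 1*4)*(-44) = -23*(-10 - 4)*(-44) = -23*(-14)*(-44) = 322*(-44) = -14168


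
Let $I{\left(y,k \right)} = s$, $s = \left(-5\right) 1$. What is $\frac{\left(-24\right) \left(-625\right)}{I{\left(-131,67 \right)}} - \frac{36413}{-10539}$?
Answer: $- \frac{31580587}{10539} \approx -2996.5$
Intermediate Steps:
$s = -5$
$I{\left(y,k \right)} = -5$
$\frac{\left(-24\right) \left(-625\right)}{I{\left(-131,67 \right)}} - \frac{36413}{-10539} = \frac{\left(-24\right) \left(-625\right)}{-5} - \frac{36413}{-10539} = 15000 \left(- \frac{1}{5}\right) - - \frac{36413}{10539} = -3000 + \frac{36413}{10539} = - \frac{31580587}{10539}$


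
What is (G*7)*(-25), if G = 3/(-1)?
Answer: 525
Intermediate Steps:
G = -3 (G = 3*(-1) = -3)
(G*7)*(-25) = -3*7*(-25) = -21*(-25) = 525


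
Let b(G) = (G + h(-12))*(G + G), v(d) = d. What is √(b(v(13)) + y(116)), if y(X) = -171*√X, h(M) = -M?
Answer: √(650 - 342*√29) ≈ 34.521*I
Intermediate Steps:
b(G) = 2*G*(12 + G) (b(G) = (G - 1*(-12))*(G + G) = (G + 12)*(2*G) = (12 + G)*(2*G) = 2*G*(12 + G))
√(b(v(13)) + y(116)) = √(2*13*(12 + 13) - 342*√29) = √(2*13*25 - 342*√29) = √(650 - 342*√29)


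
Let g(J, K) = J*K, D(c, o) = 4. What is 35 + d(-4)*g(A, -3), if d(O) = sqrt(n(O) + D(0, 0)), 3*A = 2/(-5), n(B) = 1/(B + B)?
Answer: 35 + sqrt(62)/10 ≈ 35.787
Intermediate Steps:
n(B) = 1/(2*B)
A = -2/15 (A = (2/(-5))/3 = (2*(-1/5))/3 = (1/3)*(-2/5) = -2/15 ≈ -0.13333)
d(O) = sqrt(4 + 1/(2*O)) (d(O) = sqrt(1/(2*O) + 4) = sqrt(4 + 1/(2*O)))
35 + d(-4)*g(A, -3) = 35 + (sqrt(16 + 2/(-4))/2)*(-2/15*(-3)) = 35 + (sqrt(16 + 2*(-1/4))/2)*(2/5) = 35 + (sqrt(16 - 1/2)/2)*(2/5) = 35 + (sqrt(31/2)/2)*(2/5) = 35 + ((sqrt(62)/2)/2)*(2/5) = 35 + (sqrt(62)/4)*(2/5) = 35 + sqrt(62)/10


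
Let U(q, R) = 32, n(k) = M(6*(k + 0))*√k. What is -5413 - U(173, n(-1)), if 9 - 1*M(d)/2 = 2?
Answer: -5445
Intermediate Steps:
M(d) = 14 (M(d) = 18 - 2*2 = 18 - 4 = 14)
n(k) = 14*√k
-5413 - U(173, n(-1)) = -5413 - 1*32 = -5413 - 32 = -5445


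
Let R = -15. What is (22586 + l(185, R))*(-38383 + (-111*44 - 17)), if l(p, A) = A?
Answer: -976963164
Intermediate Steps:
(22586 + l(185, R))*(-38383 + (-111*44 - 17)) = (22586 - 15)*(-38383 + (-111*44 - 17)) = 22571*(-38383 + (-4884 - 17)) = 22571*(-38383 - 4901) = 22571*(-43284) = -976963164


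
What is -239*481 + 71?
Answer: -114888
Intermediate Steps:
-239*481 + 71 = -114959 + 71 = -114888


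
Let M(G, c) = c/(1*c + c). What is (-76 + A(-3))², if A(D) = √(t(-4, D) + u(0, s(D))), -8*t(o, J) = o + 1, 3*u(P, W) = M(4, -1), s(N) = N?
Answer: (912 - √78)²/144 ≈ 5664.7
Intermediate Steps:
M(G, c) = ½ (M(G, c) = c/(c + c) = c/((2*c)) = c*(1/(2*c)) = ½)
u(P, W) = ⅙ (u(P, W) = (⅓)*(½) = ⅙)
t(o, J) = -⅛ - o/8 (t(o, J) = -(o + 1)/8 = -(1 + o)/8 = -⅛ - o/8)
A(D) = √78/12 (A(D) = √((-⅛ - ⅛*(-4)) + ⅙) = √((-⅛ + ½) + ⅙) = √(3/8 + ⅙) = √(13/24) = √78/12)
(-76 + A(-3))² = (-76 + √78/12)²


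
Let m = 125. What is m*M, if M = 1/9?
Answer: 125/9 ≈ 13.889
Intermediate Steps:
M = ⅑ ≈ 0.11111
m*M = 125*(⅑) = 125/9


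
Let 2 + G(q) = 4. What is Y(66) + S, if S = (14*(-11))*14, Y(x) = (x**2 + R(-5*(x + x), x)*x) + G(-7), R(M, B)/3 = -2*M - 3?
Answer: 262968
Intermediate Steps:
R(M, B) = -9 - 6*M (R(M, B) = 3*(-2*M - 3) = 3*(-3 - 2*M) = -9 - 6*M)
G(q) = 2 (G(q) = -2 + 4 = 2)
Y(x) = 2 + x**2 + x*(-9 + 60*x) (Y(x) = (x**2 + (-9 - (-30)*(x + x))*x) + 2 = (x**2 + (-9 - (-30)*2*x)*x) + 2 = (x**2 + (-9 - (-60)*x)*x) + 2 = (x**2 + (-9 + 60*x)*x) + 2 = (x**2 + x*(-9 + 60*x)) + 2 = 2 + x**2 + x*(-9 + 60*x))
S = -2156 (S = -154*14 = -2156)
Y(66) + S = (2 - 9*66 + 61*66**2) - 2156 = (2 - 594 + 61*4356) - 2156 = (2 - 594 + 265716) - 2156 = 265124 - 2156 = 262968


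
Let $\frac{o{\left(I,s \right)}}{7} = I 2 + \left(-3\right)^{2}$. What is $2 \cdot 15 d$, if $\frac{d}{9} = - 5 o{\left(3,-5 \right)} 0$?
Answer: $0$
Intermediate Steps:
$o{\left(I,s \right)} = 63 + 14 I$ ($o{\left(I,s \right)} = 7 \left(I 2 + \left(-3\right)^{2}\right) = 7 \left(2 I + 9\right) = 7 \left(9 + 2 I\right) = 63 + 14 I$)
$d = 0$ ($d = 9 - 5 \left(63 + 14 \cdot 3\right) 0 = 9 - 5 \left(63 + 42\right) 0 = 9 \left(-5\right) 105 \cdot 0 = 9 \left(\left(-525\right) 0\right) = 9 \cdot 0 = 0$)
$2 \cdot 15 d = 2 \cdot 15 \cdot 0 = 30 \cdot 0 = 0$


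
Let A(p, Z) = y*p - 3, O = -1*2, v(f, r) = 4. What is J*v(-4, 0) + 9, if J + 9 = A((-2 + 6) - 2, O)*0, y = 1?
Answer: -27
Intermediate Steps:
O = -2
A(p, Z) = -3 + p (A(p, Z) = 1*p - 3 = p - 3 = -3 + p)
J = -9 (J = -9 + (-3 + ((-2 + 6) - 2))*0 = -9 + (-3 + (4 - 2))*0 = -9 + (-3 + 2)*0 = -9 - 1*0 = -9 + 0 = -9)
J*v(-4, 0) + 9 = -9*4 + 9 = -36 + 9 = -27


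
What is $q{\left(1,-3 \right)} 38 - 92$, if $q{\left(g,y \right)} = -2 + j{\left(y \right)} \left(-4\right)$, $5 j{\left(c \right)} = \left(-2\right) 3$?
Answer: $\frac{72}{5} \approx 14.4$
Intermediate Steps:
$j{\left(c \right)} = - \frac{6}{5}$ ($j{\left(c \right)} = \frac{\left(-2\right) 3}{5} = \frac{1}{5} \left(-6\right) = - \frac{6}{5}$)
$q{\left(g,y \right)} = \frac{14}{5}$ ($q{\left(g,y \right)} = -2 - - \frac{24}{5} = -2 + \frac{24}{5} = \frac{14}{5}$)
$q{\left(1,-3 \right)} 38 - 92 = \frac{14}{5} \cdot 38 - 92 = \frac{532}{5} - 92 = \frac{72}{5}$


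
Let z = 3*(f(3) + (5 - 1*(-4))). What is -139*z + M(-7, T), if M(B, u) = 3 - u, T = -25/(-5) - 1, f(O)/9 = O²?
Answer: -37531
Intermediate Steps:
f(O) = 9*O²
T = 4 (T = -25*(-1)/5 - 1 = -5*(-1) - 1 = 5 - 1 = 4)
z = 270 (z = 3*(9*3² + (5 - 1*(-4))) = 3*(9*9 + (5 + 4)) = 3*(81 + 9) = 3*90 = 270)
-139*z + M(-7, T) = -139*270 + (3 - 1*4) = -37530 + (3 - 4) = -37530 - 1 = -37531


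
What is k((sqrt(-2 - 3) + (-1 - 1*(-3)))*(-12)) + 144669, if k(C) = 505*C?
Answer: 132549 - 6060*I*sqrt(5) ≈ 1.3255e+5 - 13551.0*I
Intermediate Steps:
k((sqrt(-2 - 3) + (-1 - 1*(-3)))*(-12)) + 144669 = 505*((sqrt(-2 - 3) + (-1 - 1*(-3)))*(-12)) + 144669 = 505*((sqrt(-5) + (-1 + 3))*(-12)) + 144669 = 505*((I*sqrt(5) + 2)*(-12)) + 144669 = 505*((2 + I*sqrt(5))*(-12)) + 144669 = 505*(-24 - 12*I*sqrt(5)) + 144669 = (-12120 - 6060*I*sqrt(5)) + 144669 = 132549 - 6060*I*sqrt(5)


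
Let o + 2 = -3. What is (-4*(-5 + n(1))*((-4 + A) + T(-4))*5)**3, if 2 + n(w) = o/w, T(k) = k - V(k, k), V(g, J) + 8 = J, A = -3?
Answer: 13824000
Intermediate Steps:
V(g, J) = -8 + J
o = -5 (o = -2 - 3 = -5)
T(k) = 8 (T(k) = k - (-8 + k) = k + (8 - k) = 8)
n(w) = -2 - 5/w
(-4*(-5 + n(1))*((-4 + A) + T(-4))*5)**3 = (-4*(-5 + (-2 - 5/1))*((-4 - 3) + 8)*5)**3 = (-4*(-5 + (-2 - 5*1))*(-7 + 8)*5)**3 = (-4*(-5 + (-2 - 5))*5)**3 = (-4*(-5 - 7)*5)**3 = (-(-48)*5)**3 = (-4*(-12)*5)**3 = (48*5)**3 = 240**3 = 13824000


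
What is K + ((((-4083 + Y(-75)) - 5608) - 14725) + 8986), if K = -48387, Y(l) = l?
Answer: -63892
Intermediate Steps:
K + ((((-4083 + Y(-75)) - 5608) - 14725) + 8986) = -48387 + ((((-4083 - 75) - 5608) - 14725) + 8986) = -48387 + (((-4158 - 5608) - 14725) + 8986) = -48387 + ((-9766 - 14725) + 8986) = -48387 + (-24491 + 8986) = -48387 - 15505 = -63892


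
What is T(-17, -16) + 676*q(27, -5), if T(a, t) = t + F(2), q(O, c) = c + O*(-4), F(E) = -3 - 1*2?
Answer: -76409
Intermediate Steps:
F(E) = -5 (F(E) = -3 - 2 = -5)
q(O, c) = c - 4*O
T(a, t) = -5 + t (T(a, t) = t - 5 = -5 + t)
T(-17, -16) + 676*q(27, -5) = (-5 - 16) + 676*(-5 - 4*27) = -21 + 676*(-5 - 108) = -21 + 676*(-113) = -21 - 76388 = -76409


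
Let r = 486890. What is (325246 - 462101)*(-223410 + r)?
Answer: -36058555400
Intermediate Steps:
(325246 - 462101)*(-223410 + r) = (325246 - 462101)*(-223410 + 486890) = -136855*263480 = -36058555400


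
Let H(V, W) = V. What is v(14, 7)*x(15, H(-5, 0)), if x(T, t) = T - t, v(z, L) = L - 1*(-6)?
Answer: 260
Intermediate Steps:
v(z, L) = 6 + L (v(z, L) = L + 6 = 6 + L)
v(14, 7)*x(15, H(-5, 0)) = (6 + 7)*(15 - 1*(-5)) = 13*(15 + 5) = 13*20 = 260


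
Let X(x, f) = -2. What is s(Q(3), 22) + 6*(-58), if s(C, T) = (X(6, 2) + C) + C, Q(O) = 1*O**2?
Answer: -332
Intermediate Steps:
Q(O) = O**2
s(C, T) = -2 + 2*C (s(C, T) = (-2 + C) + C = -2 + 2*C)
s(Q(3), 22) + 6*(-58) = (-2 + 2*3**2) + 6*(-58) = (-2 + 2*9) - 348 = (-2 + 18) - 348 = 16 - 348 = -332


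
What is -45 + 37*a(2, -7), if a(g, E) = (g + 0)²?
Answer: 103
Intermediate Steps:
a(g, E) = g²
-45 + 37*a(2, -7) = -45 + 37*2² = -45 + 37*4 = -45 + 148 = 103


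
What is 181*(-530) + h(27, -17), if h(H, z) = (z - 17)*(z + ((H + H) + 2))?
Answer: -97256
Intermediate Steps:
h(H, z) = (-17 + z)*(2 + z + 2*H) (h(H, z) = (-17 + z)*(z + (2*H + 2)) = (-17 + z)*(z + (2 + 2*H)) = (-17 + z)*(2 + z + 2*H))
181*(-530) + h(27, -17) = 181*(-530) + (-34 + (-17)**2 - 34*27 - 15*(-17) + 2*27*(-17)) = -95930 + (-34 + 289 - 918 + 255 - 918) = -95930 - 1326 = -97256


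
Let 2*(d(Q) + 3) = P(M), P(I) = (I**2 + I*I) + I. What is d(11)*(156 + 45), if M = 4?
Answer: 3015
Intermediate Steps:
P(I) = I + 2*I**2 (P(I) = (I**2 + I**2) + I = 2*I**2 + I = I + 2*I**2)
d(Q) = 15 (d(Q) = -3 + (4*(1 + 2*4))/2 = -3 + (4*(1 + 8))/2 = -3 + (4*9)/2 = -3 + (1/2)*36 = -3 + 18 = 15)
d(11)*(156 + 45) = 15*(156 + 45) = 15*201 = 3015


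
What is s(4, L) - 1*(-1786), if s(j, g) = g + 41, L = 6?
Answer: 1833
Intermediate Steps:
s(j, g) = 41 + g
s(4, L) - 1*(-1786) = (41 + 6) - 1*(-1786) = 47 + 1786 = 1833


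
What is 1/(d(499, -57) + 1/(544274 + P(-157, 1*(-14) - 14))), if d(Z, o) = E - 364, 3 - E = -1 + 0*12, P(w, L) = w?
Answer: -544117/195882119 ≈ -0.0027778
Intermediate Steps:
E = 4 (E = 3 - (-1 + 0*12) = 3 - (-1 + 0) = 3 - 1*(-1) = 3 + 1 = 4)
d(Z, o) = -360 (d(Z, o) = 4 - 364 = -360)
1/(d(499, -57) + 1/(544274 + P(-157, 1*(-14) - 14))) = 1/(-360 + 1/(544274 - 157)) = 1/(-360 + 1/544117) = 1/(-195882119/544117) = -544117/195882119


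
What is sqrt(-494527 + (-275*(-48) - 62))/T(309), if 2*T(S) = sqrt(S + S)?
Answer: I*sqrt(33055378)/103 ≈ 55.819*I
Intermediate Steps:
T(S) = sqrt(2)*sqrt(S)/2 (T(S) = sqrt(S + S)/2 = sqrt(2*S)/2 = (sqrt(2)*sqrt(S))/2 = sqrt(2)*sqrt(S)/2)
sqrt(-494527 + (-275*(-48) - 62))/T(309) = sqrt(-494527 + (-275*(-48) - 62))/((sqrt(2)*sqrt(309)/2)) = sqrt(-494527 + (13200 - 62))/((sqrt(618)/2)) = sqrt(-494527 + 13138)*(sqrt(618)/309) = sqrt(-481389)*(sqrt(618)/309) = (I*sqrt(481389))*(sqrt(618)/309) = I*sqrt(33055378)/103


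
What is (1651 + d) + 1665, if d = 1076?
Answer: 4392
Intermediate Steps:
(1651 + d) + 1665 = (1651 + 1076) + 1665 = 2727 + 1665 = 4392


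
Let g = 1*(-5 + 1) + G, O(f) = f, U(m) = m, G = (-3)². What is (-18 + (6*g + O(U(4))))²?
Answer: 256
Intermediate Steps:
G = 9
g = 5 (g = 1*(-5 + 1) + 9 = 1*(-4) + 9 = -4 + 9 = 5)
(-18 + (6*g + O(U(4))))² = (-18 + (6*5 + 4))² = (-18 + (30 + 4))² = (-18 + 34)² = 16² = 256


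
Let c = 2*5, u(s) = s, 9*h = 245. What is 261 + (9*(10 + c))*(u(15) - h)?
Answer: -1939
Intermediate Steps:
h = 245/9 (h = (⅑)*245 = 245/9 ≈ 27.222)
c = 10
261 + (9*(10 + c))*(u(15) - h) = 261 + (9*(10 + 10))*(15 - 1*245/9) = 261 + (9*20)*(15 - 245/9) = 261 + 180*(-110/9) = 261 - 2200 = -1939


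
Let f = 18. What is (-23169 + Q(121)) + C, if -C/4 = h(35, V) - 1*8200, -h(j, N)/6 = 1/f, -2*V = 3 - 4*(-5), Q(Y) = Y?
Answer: 29260/3 ≈ 9753.3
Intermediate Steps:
V = -23/2 (V = -(3 - 4*(-5))/2 = -(3 + 20)/2 = -½*23 = -23/2 ≈ -11.500)
h(j, N) = -⅓ (h(j, N) = -6/18 = -6*1/18 = -⅓)
C = 98404/3 (C = -4*(-⅓ - 1*8200) = -4*(-⅓ - 8200) = -4*(-24601/3) = 98404/3 ≈ 32801.)
(-23169 + Q(121)) + C = (-23169 + 121) + 98404/3 = -23048 + 98404/3 = 29260/3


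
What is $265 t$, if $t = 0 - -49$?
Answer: $12985$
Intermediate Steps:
$t = 49$ ($t = 0 + 49 = 49$)
$265 t = 265 \cdot 49 = 12985$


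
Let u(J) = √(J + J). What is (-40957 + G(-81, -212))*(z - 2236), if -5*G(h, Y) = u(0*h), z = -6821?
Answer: 370947549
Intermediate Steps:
u(J) = √2*√J (u(J) = √(2*J) = √2*√J)
G(h, Y) = 0 (G(h, Y) = -√2*√(0*h)/5 = -√2*√0/5 = -√2*0/5 = -⅕*0 = 0)
(-40957 + G(-81, -212))*(z - 2236) = (-40957 + 0)*(-6821 - 2236) = -40957*(-9057) = 370947549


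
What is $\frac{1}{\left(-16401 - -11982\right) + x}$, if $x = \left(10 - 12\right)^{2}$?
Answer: $- \frac{1}{4415} \approx -0.0002265$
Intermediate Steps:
$x = 4$ ($x = \left(-2\right)^{2} = 4$)
$\frac{1}{\left(-16401 - -11982\right) + x} = \frac{1}{\left(-16401 - -11982\right) + 4} = \frac{1}{\left(-16401 + 11982\right) + 4} = \frac{1}{-4419 + 4} = \frac{1}{-4415} = - \frac{1}{4415}$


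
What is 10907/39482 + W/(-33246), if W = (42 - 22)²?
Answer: 173410661/656309286 ≈ 0.26422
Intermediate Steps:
W = 400 (W = 20² = 400)
10907/39482 + W/(-33246) = 10907/39482 + 400/(-33246) = 10907*(1/39482) + 400*(-1/33246) = 10907/39482 - 200/16623 = 173410661/656309286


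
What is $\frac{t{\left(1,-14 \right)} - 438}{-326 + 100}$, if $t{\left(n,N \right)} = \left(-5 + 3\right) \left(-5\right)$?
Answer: $\frac{214}{113} \approx 1.8938$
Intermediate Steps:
$t{\left(n,N \right)} = 10$ ($t{\left(n,N \right)} = \left(-2\right) \left(-5\right) = 10$)
$\frac{t{\left(1,-14 \right)} - 438}{-326 + 100} = \frac{10 - 438}{-326 + 100} = - \frac{428}{-226} = \left(-428\right) \left(- \frac{1}{226}\right) = \frac{214}{113}$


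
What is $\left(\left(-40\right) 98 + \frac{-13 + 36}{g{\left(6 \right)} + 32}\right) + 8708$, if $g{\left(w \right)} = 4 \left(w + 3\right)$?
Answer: $\frac{325607}{68} \approx 4788.3$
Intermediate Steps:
$g{\left(w \right)} = 12 + 4 w$ ($g{\left(w \right)} = 4 \left(3 + w\right) = 12 + 4 w$)
$\left(\left(-40\right) 98 + \frac{-13 + 36}{g{\left(6 \right)} + 32}\right) + 8708 = \left(\left(-40\right) 98 + \frac{-13 + 36}{\left(12 + 4 \cdot 6\right) + 32}\right) + 8708 = \left(-3920 + \frac{23}{\left(12 + 24\right) + 32}\right) + 8708 = \left(-3920 + \frac{23}{36 + 32}\right) + 8708 = \left(-3920 + \frac{23}{68}\right) + 8708 = - \frac{266537}{68} + 8708 = \frac{325607}{68}$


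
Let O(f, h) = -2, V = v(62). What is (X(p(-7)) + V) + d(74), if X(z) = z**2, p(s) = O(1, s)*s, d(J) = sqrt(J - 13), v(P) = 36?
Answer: 232 + sqrt(61) ≈ 239.81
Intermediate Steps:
d(J) = sqrt(-13 + J)
V = 36
p(s) = -2*s
(X(p(-7)) + V) + d(74) = ((-2*(-7))**2 + 36) + sqrt(-13 + 74) = (14**2 + 36) + sqrt(61) = (196 + 36) + sqrt(61) = 232 + sqrt(61)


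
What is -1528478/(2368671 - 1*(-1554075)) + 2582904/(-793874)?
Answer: -2836373819539/778541514501 ≈ -3.6432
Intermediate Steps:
-1528478/(2368671 - 1*(-1554075)) + 2582904/(-793874) = -1528478/(2368671 + 1554075) + 2582904*(-1/793874) = -1528478/3922746 - 1291452/396937 = -1528478*1/3922746 - 1291452/396937 = -764239/1961373 - 1291452/396937 = -2836373819539/778541514501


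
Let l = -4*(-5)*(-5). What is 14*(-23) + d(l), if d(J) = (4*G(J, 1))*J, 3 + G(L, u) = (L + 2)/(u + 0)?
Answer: 40078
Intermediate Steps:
G(L, u) = -3 + (2 + L)/u (G(L, u) = -3 + (L + 2)/(u + 0) = -3 + (2 + L)/u)
l = -100 (l = 20*(-5) = -100)
d(J) = J*(-4 + 4*J) (d(J) = (4*((2 + J - 3*1)/1))*J = (4*(1*(2 + J - 3)))*J = (4*(1*(-1 + J)))*J = (4*(-1 + J))*J = (-4 + 4*J)*J = J*(-4 + 4*J))
14*(-23) + d(l) = 14*(-23) + 4*(-100)*(-1 - 100) = -322 + 4*(-100)*(-101) = -322 + 40400 = 40078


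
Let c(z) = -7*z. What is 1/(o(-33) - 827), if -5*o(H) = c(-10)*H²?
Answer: -1/16073 ≈ -6.2216e-5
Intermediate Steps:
o(H) = -14*H² (o(H) = -(-7*(-10))*H²/5 = -14*H²)
1/(o(-33) - 827) = 1/(-14*(-33)² - 827) = 1/(-14*1089 - 827) = 1/(-15246 - 827) = 1/(-16073) = -1/16073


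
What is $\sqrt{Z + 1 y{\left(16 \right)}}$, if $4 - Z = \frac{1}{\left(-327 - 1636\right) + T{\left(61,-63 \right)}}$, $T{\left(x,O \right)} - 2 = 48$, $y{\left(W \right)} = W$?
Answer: $\frac{\sqrt{73193293}}{1913} \approx 4.4722$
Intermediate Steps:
$T{\left(x,O \right)} = 50$ ($T{\left(x,O \right)} = 2 + 48 = 50$)
$Z = \frac{7653}{1913}$ ($Z = 4 - \frac{1}{\left(-327 - 1636\right) + 50} = 4 - \frac{1}{-1963 + 50} = 4 - \frac{1}{-1913} = 4 - - \frac{1}{1913} = 4 + \frac{1}{1913} = \frac{7653}{1913} \approx 4.0005$)
$\sqrt{Z + 1 y{\left(16 \right)}} = \sqrt{\frac{7653}{1913} + 1 \cdot 16} = \sqrt{\frac{7653}{1913} + 16} = \sqrt{\frac{38261}{1913}} = \frac{\sqrt{73193293}}{1913}$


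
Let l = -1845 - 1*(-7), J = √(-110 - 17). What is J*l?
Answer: -1838*I*√127 ≈ -20713.0*I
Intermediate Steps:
J = I*√127 (J = √(-127) = I*√127 ≈ 11.269*I)
l = -1838 (l = -1845 + 7 = -1838)
J*l = (I*√127)*(-1838) = -1838*I*√127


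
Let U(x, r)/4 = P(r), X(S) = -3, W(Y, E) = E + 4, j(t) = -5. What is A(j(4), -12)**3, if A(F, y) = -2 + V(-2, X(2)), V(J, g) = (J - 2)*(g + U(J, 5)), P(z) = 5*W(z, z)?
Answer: -357911000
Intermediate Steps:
W(Y, E) = 4 + E
P(z) = 20 + 5*z (P(z) = 5*(4 + z) = 20 + 5*z)
U(x, r) = 80 + 20*r (U(x, r) = 4*(20 + 5*r) = 80 + 20*r)
V(J, g) = (-2 + J)*(180 + g) (V(J, g) = (J - 2)*(g + (80 + 20*5)) = (-2 + J)*(g + (80 + 100)) = (-2 + J)*(g + 180) = (-2 + J)*(180 + g))
A(F, y) = -710 (A(F, y) = -2 + (-360 - 2*(-3) + 180*(-2) - 2*(-3)) = -2 + (-360 + 6 - 360 + 6) = -2 - 708 = -710)
A(j(4), -12)**3 = (-710)**3 = -357911000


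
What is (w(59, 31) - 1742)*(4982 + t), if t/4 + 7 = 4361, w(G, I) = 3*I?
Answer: -36934302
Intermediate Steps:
t = 17416 (t = -28 + 4*4361 = -28 + 17444 = 17416)
(w(59, 31) - 1742)*(4982 + t) = (3*31 - 1742)*(4982 + 17416) = (93 - 1742)*22398 = -1649*22398 = -36934302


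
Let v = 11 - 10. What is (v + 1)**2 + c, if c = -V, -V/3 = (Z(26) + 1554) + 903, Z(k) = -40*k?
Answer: 4255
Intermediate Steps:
v = 1
V = -4251 (V = -3*((-40*26 + 1554) + 903) = -3*((-1040 + 1554) + 903) = -3*(514 + 903) = -3*1417 = -4251)
c = 4251 (c = -1*(-4251) = 4251)
(v + 1)**2 + c = (1 + 1)**2 + 4251 = 2**2 + 4251 = 4 + 4251 = 4255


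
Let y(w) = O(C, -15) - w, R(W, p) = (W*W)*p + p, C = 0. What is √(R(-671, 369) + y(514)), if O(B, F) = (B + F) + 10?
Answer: √166138779 ≈ 12889.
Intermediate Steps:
R(W, p) = p + p*W² (R(W, p) = W²*p + p = p*W² + p = p + p*W²)
O(B, F) = 10 + B + F
y(w) = -5 - w (y(w) = (10 + 0 - 15) - w = -5 - w)
√(R(-671, 369) + y(514)) = √(369*(1 + (-671)²) + (-5 - 1*514)) = √(369*(1 + 450241) + (-5 - 514)) = √(369*450242 - 519) = √(166139298 - 519) = √166138779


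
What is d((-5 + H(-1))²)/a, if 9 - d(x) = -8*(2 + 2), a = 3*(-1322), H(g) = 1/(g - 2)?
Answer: -41/3966 ≈ -0.010338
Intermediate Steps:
H(g) = 1/(-2 + g)
a = -3966
d(x) = 41 (d(x) = 9 - (-8)*(2 + 2) = 9 - (-8)*4 = 9 - 1*(-32) = 9 + 32 = 41)
d((-5 + H(-1))²)/a = 41/(-3966) = 41*(-1/3966) = -41/3966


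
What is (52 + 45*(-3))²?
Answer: 6889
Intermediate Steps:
(52 + 45*(-3))² = (52 - 135)² = (-83)² = 6889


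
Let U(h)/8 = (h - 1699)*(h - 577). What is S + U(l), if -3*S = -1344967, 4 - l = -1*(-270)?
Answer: 41100847/3 ≈ 1.3700e+7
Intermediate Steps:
l = -266 (l = 4 - (-1)*(-270) = 4 - 1*270 = 4 - 270 = -266)
U(h) = 8*(-1699 + h)*(-577 + h) (U(h) = 8*((h - 1699)*(h - 577)) = 8*((-1699 + h)*(-577 + h)) = 8*(-1699 + h)*(-577 + h))
S = 1344967/3 (S = -⅓*(-1344967) = 1344967/3 ≈ 4.4832e+5)
S + U(l) = 1344967/3 + (7842584 - 18208*(-266) + 8*(-266)²) = 1344967/3 + (7842584 + 4843328 + 8*70756) = 1344967/3 + (7842584 + 4843328 + 566048) = 1344967/3 + 13251960 = 41100847/3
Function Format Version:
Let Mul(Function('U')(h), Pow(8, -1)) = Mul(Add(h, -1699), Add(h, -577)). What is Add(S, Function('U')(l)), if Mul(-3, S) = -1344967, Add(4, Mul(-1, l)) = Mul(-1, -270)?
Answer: Rational(41100847, 3) ≈ 1.3700e+7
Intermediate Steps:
l = -266 (l = Add(4, Mul(-1, Mul(-1, -270))) = Add(4, Mul(-1, 270)) = Add(4, -270) = -266)
Function('U')(h) = Mul(8, Add(-1699, h), Add(-577, h)) (Function('U')(h) = Mul(8, Mul(Add(h, -1699), Add(h, -577))) = Mul(8, Mul(Add(-1699, h), Add(-577, h))) = Mul(8, Add(-1699, h), Add(-577, h)))
S = Rational(1344967, 3) (S = Mul(Rational(-1, 3), -1344967) = Rational(1344967, 3) ≈ 4.4832e+5)
Add(S, Function('U')(l)) = Add(Rational(1344967, 3), Add(7842584, Mul(-18208, -266), Mul(8, Pow(-266, 2)))) = Add(Rational(1344967, 3), Add(7842584, 4843328, Mul(8, 70756))) = Add(Rational(1344967, 3), Add(7842584, 4843328, 566048)) = Add(Rational(1344967, 3), 13251960) = Rational(41100847, 3)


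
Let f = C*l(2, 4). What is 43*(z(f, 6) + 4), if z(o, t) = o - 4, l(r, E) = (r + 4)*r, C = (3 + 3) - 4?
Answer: 1032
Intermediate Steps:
C = 2 (C = 6 - 4 = 2)
l(r, E) = r*(4 + r) (l(r, E) = (4 + r)*r = r*(4 + r))
f = 24 (f = 2*(2*(4 + 2)) = 2*(2*6) = 2*12 = 24)
z(o, t) = -4 + o
43*(z(f, 6) + 4) = 43*((-4 + 24) + 4) = 43*(20 + 4) = 43*24 = 1032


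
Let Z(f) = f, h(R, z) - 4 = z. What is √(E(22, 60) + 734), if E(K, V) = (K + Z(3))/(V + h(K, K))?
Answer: √5430814/86 ≈ 27.098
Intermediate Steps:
h(R, z) = 4 + z
E(K, V) = (3 + K)/(4 + K + V) (E(K, V) = (K + 3)/(V + (4 + K)) = (3 + K)/(4 + K + V))
√(E(22, 60) + 734) = √((3 + 22)/(4 + 22 + 60) + 734) = √(25/86 + 734) = √(63149/86) = √5430814/86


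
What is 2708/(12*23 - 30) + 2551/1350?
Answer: 713891/55350 ≈ 12.898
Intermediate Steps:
2708/(12*23 - 30) + 2551/1350 = 2708/(276 - 30) + 2551*(1/1350) = 2708/246 + 2551/1350 = 2708*(1/246) + 2551/1350 = 1354/123 + 2551/1350 = 713891/55350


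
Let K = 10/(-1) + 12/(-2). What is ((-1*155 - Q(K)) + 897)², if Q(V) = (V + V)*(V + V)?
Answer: 79524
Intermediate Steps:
K = -16 (K = 10*(-1) + 12*(-½) = -10 - 6 = -16)
Q(V) = 4*V² (Q(V) = (2*V)*(2*V) = 4*V²)
((-1*155 - Q(K)) + 897)² = ((-1*155 - 4*(-16)²) + 897)² = ((-155 - 4*256) + 897)² = ((-155 - 1*1024) + 897)² = ((-155 - 1024) + 897)² = (-1179 + 897)² = (-282)² = 79524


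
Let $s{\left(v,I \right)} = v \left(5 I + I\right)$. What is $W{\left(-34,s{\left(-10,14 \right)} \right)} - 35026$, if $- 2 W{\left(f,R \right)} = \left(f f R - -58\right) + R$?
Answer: $450885$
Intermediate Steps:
$s{\left(v,I \right)} = 6 I v$ ($s{\left(v,I \right)} = v 6 I = 6 I v$)
$W{\left(f,R \right)} = -29 - \frac{R}{2} - \frac{R f^{2}}{2}$ ($W{\left(f,R \right)} = - \frac{\left(f f R - -58\right) + R}{2} = - \frac{\left(f^{2} R + 58\right) + R}{2} = - \frac{\left(R f^{2} + 58\right) + R}{2} = - \frac{\left(58 + R f^{2}\right) + R}{2} = - \frac{58 + R + R f^{2}}{2} = -29 - \frac{R}{2} - \frac{R f^{2}}{2}$)
$W{\left(-34,s{\left(-10,14 \right)} \right)} - 35026 = \left(-29 - \frac{6 \cdot 14 \left(-10\right)}{2} - \frac{6 \cdot 14 \left(-10\right) \left(-34\right)^{2}}{2}\right) - 35026 = \left(-29 - -420 - \left(-420\right) 1156\right) - 35026 = \left(-29 + 420 + 485520\right) - 35026 = 485911 - 35026 = 450885$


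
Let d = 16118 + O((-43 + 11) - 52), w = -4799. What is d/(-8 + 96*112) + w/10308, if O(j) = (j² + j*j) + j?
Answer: 8099516/3460911 ≈ 2.3403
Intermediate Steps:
O(j) = j + 2*j² (O(j) = (j² + j²) + j = 2*j² + j = j + 2*j²)
d = 30146 (d = 16118 + ((-43 + 11) - 52)*(1 + 2*((-43 + 11) - 52)) = 16118 + (-32 - 52)*(1 + 2*(-32 - 52)) = 16118 - 84*(1 + 2*(-84)) = 16118 - 84*(1 - 168) = 16118 - 84*(-167) = 16118 + 14028 = 30146)
d/(-8 + 96*112) + w/10308 = 30146/(-8 + 96*112) - 4799/10308 = 30146/(-8 + 10752) - 4799*1/10308 = 30146/10744 - 4799/10308 = 30146*(1/10744) - 4799/10308 = 15073/5372 - 4799/10308 = 8099516/3460911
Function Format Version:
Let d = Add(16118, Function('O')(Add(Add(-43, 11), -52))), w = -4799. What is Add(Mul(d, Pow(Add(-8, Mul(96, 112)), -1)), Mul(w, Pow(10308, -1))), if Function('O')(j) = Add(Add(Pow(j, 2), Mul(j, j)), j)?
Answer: Rational(8099516, 3460911) ≈ 2.3403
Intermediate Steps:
Function('O')(j) = Add(j, Mul(2, Pow(j, 2))) (Function('O')(j) = Add(Add(Pow(j, 2), Pow(j, 2)), j) = Add(Mul(2, Pow(j, 2)), j) = Add(j, Mul(2, Pow(j, 2))))
d = 30146 (d = Add(16118, Mul(Add(Add(-43, 11), -52), Add(1, Mul(2, Add(Add(-43, 11), -52))))) = Add(16118, Mul(Add(-32, -52), Add(1, Mul(2, Add(-32, -52))))) = Add(16118, Mul(-84, Add(1, Mul(2, -84)))) = Add(16118, Mul(-84, Add(1, -168))) = Add(16118, Mul(-84, -167)) = Add(16118, 14028) = 30146)
Add(Mul(d, Pow(Add(-8, Mul(96, 112)), -1)), Mul(w, Pow(10308, -1))) = Add(Mul(30146, Pow(Add(-8, Mul(96, 112)), -1)), Mul(-4799, Pow(10308, -1))) = Add(Mul(30146, Pow(Add(-8, 10752), -1)), Mul(-4799, Rational(1, 10308))) = Add(Mul(30146, Pow(10744, -1)), Rational(-4799, 10308)) = Add(Mul(30146, Rational(1, 10744)), Rational(-4799, 10308)) = Add(Rational(15073, 5372), Rational(-4799, 10308)) = Rational(8099516, 3460911)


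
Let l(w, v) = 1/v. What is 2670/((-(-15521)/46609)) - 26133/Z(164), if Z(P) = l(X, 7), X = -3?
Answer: -2714826021/15521 ≈ -1.7491e+5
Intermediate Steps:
Z(P) = ⅐ (Z(P) = 1/7 = ⅐)
2670/((-(-15521)/46609)) - 26133/Z(164) = 2670/((-(-15521)/46609)) - 26133/⅐ = 2670/((-(-15521)/46609)) - 26133*7 = 2670/((-1*(-15521/46609))) - 182931 = 2670/(15521/46609) - 182931 = 2670*(46609/15521) - 182931 = 124446030/15521 - 182931 = -2714826021/15521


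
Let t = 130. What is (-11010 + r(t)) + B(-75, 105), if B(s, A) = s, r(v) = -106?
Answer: -11191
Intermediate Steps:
(-11010 + r(t)) + B(-75, 105) = (-11010 - 106) - 75 = -11116 - 75 = -11191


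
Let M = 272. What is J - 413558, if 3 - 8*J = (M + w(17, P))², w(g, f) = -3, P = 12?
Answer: -1690411/4 ≈ -4.2260e+5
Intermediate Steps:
J = -36179/4 (J = 3/8 - (272 - 3)²/8 = 3/8 - ⅛*269² = 3/8 - ⅛*72361 = 3/8 - 72361/8 = -36179/4 ≈ -9044.8)
J - 413558 = -36179/4 - 413558 = -1690411/4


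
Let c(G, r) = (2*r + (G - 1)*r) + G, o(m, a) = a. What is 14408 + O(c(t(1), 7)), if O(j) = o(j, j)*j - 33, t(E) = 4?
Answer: 15896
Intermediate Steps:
c(G, r) = G + 2*r + r*(-1 + G) (c(G, r) = (2*r + (-1 + G)*r) + G = (2*r + r*(-1 + G)) + G = G + 2*r + r*(-1 + G))
O(j) = -33 + j**2 (O(j) = j*j - 33 = j**2 - 33 = -33 + j**2)
14408 + O(c(t(1), 7)) = 14408 + (-33 + (4 + 7 + 4*7)**2) = 14408 + (-33 + (4 + 7 + 28)**2) = 14408 + (-33 + 39**2) = 14408 + (-33 + 1521) = 14408 + 1488 = 15896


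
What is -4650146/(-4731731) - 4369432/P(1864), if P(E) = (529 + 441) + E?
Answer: -10330899166514/6704862827 ≈ -1540.8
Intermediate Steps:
P(E) = 970 + E
-4650146/(-4731731) - 4369432/P(1864) = -4650146/(-4731731) - 4369432/(970 + 1864) = -4650146*(-1/4731731) - 4369432/2834 = 4650146/4731731 - 4369432*1/2834 = 4650146/4731731 - 2184716/1417 = -10330899166514/6704862827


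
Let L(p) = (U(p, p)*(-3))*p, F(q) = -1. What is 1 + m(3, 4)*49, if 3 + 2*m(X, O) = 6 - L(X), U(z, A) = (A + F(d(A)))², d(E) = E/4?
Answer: 1913/2 ≈ 956.50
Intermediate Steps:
d(E) = E/4 (d(E) = E*(¼) = E/4)
U(z, A) = (-1 + A)² (U(z, A) = (A - 1)² = (-1 + A)²)
L(p) = -3*p*(-1 + p)² (L(p) = ((-1 + p)²*(-3))*p = (-3*(-1 + p)²)*p = -3*p*(-1 + p)²)
m(X, O) = 3/2 + 3*X*(-1 + X)²/2 (m(X, O) = -3/2 + (6 - (-3)*X*(-1 + X)²)/2 = -3/2 + (6 + 3*X*(-1 + X)²)/2 = -3/2 + (3 + 3*X*(-1 + X)²/2) = 3/2 + 3*X*(-1 + X)²/2)
1 + m(3, 4)*49 = 1 + (3/2 + (3/2)*3*(-1 + 3)²)*49 = 1 + (3/2 + (3/2)*3*2²)*49 = 1 + (3/2 + (3/2)*3*4)*49 = 1 + (3/2 + 18)*49 = 1 + (39/2)*49 = 1 + 1911/2 = 1913/2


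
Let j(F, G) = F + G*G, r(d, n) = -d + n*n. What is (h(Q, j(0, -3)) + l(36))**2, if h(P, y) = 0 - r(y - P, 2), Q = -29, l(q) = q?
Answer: 4900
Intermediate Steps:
r(d, n) = n**2 - d (r(d, n) = -d + n**2 = n**2 - d)
j(F, G) = F + G**2
h(P, y) = -4 + y - P (h(P, y) = 0 - (2**2 - (y - P)) = 0 - (4 + (P - y)) = 0 - (4 + P - y) = 0 + (-4 + y - P) = -4 + y - P)
(h(Q, j(0, -3)) + l(36))**2 = ((-4 + (0 + (-3)**2) - 1*(-29)) + 36)**2 = ((-4 + (0 + 9) + 29) + 36)**2 = ((-4 + 9 + 29) + 36)**2 = (34 + 36)**2 = 70**2 = 4900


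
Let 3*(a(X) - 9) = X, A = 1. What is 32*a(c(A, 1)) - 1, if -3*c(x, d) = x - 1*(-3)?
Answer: 2455/9 ≈ 272.78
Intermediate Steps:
c(x, d) = -1 - x/3 (c(x, d) = -(x - 1*(-3))/3 = -(x + 3)/3 = -(3 + x)/3 = -1 - x/3)
a(X) = 9 + X/3
32*a(c(A, 1)) - 1 = 32*(9 + (-1 - 1/3*1)/3) - 1 = 32*(9 + (-1 - 1/3)/3) - 1 = 32*(9 + (1/3)*(-4/3)) - 1 = 32*(9 - 4/9) - 1 = 32*(77/9) - 1 = 2464/9 - 1 = 2455/9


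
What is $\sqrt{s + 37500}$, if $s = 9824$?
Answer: $2 \sqrt{11831} \approx 217.54$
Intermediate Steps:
$\sqrt{s + 37500} = \sqrt{9824 + 37500} = \sqrt{47324} = 2 \sqrt{11831}$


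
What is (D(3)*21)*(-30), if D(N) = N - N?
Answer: 0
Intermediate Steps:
D(N) = 0
(D(3)*21)*(-30) = (0*21)*(-30) = 0*(-30) = 0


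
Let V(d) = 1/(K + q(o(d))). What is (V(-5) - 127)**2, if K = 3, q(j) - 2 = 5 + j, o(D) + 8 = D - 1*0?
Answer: 145924/9 ≈ 16214.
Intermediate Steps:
o(D) = -8 + D (o(D) = -8 + (D - 1*0) = -8 + (D + 0) = -8 + D)
q(j) = 7 + j (q(j) = 2 + (5 + j) = 7 + j)
V(d) = 1/(2 + d) (V(d) = 1/(3 + (7 + (-8 + d))) = 1/(3 + (-1 + d)) = 1/(2 + d))
(V(-5) - 127)**2 = (1/(2 - 5) - 127)**2 = (1/(-3) - 127)**2 = (-1/3 - 127)**2 = (-382/3)**2 = 145924/9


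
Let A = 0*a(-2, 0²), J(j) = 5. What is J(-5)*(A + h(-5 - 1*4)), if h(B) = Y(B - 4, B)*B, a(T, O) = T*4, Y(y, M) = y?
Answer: 585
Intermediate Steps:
a(T, O) = 4*T
A = 0 (A = 0*(4*(-2)) = 0*(-8) = 0)
h(B) = B*(-4 + B) (h(B) = (B - 4)*B = (-4 + B)*B = B*(-4 + B))
J(-5)*(A + h(-5 - 1*4)) = 5*(0 + (-5 - 1*4)*(-4 + (-5 - 1*4))) = 5*(0 + (-5 - 4)*(-4 + (-5 - 4))) = 5*(0 - 9*(-4 - 9)) = 5*(0 - 9*(-13)) = 5*(0 + 117) = 5*117 = 585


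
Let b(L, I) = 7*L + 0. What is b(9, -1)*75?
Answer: 4725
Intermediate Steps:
b(L, I) = 7*L
b(9, -1)*75 = (7*9)*75 = 63*75 = 4725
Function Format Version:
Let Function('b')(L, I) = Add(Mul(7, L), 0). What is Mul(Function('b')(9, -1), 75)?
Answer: 4725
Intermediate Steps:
Function('b')(L, I) = Mul(7, L)
Mul(Function('b')(9, -1), 75) = Mul(Mul(7, 9), 75) = Mul(63, 75) = 4725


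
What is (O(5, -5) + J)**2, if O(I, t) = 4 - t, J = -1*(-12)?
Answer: 441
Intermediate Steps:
J = 12
(O(5, -5) + J)**2 = ((4 - 1*(-5)) + 12)**2 = ((4 + 5) + 12)**2 = (9 + 12)**2 = 21**2 = 441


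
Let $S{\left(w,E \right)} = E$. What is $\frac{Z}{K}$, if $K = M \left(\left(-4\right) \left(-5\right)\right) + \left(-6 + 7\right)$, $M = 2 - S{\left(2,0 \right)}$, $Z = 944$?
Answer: $\frac{944}{41} \approx 23.024$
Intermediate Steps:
$M = 2$ ($M = 2 - 0 = 2 + 0 = 2$)
$K = 41$ ($K = 2 \left(\left(-4\right) \left(-5\right)\right) + \left(-6 + 7\right) = 2 \cdot 20 + 1 = 40 + 1 = 41$)
$\frac{Z}{K} = \frac{944}{41}$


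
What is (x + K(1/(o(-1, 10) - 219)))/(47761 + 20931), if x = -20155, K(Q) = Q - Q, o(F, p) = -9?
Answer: -20155/68692 ≈ -0.29341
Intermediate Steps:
K(Q) = 0
(x + K(1/(o(-1, 10) - 219)))/(47761 + 20931) = (-20155 + 0)/(47761 + 20931) = -20155/68692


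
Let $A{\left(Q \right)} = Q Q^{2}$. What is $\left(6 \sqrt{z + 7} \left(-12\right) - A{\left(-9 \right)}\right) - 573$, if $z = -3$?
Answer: $12$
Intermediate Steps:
$A{\left(Q \right)} = Q^{3}$
$\left(6 \sqrt{z + 7} \left(-12\right) - A{\left(-9 \right)}\right) - 573 = \left(6 \sqrt{-3 + 7} \left(-12\right) - \left(-9\right)^{3}\right) - 573 = \left(6 \sqrt{4} \left(-12\right) - -729\right) - 573 = \left(6 \cdot 2 \left(-12\right) + 729\right) - 573 = \left(12 \left(-12\right) + 729\right) - 573 = \left(-144 + 729\right) - 573 = 585 - 573 = 12$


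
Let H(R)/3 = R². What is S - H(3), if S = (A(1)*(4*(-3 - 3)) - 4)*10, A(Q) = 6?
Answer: -1507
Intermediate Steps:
H(R) = 3*R²
S = -1480 (S = (6*(4*(-3 - 3)) - 4)*10 = (6*(4*(-6)) - 4)*10 = (6*(-24) - 4)*10 = (-144 - 4)*10 = -148*10 = -1480)
S - H(3) = -1480 - 3*3² = -1480 - 3*9 = -1480 - 1*27 = -1480 - 27 = -1507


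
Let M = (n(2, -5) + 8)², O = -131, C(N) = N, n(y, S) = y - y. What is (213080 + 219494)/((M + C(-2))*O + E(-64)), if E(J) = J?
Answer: -216287/4093 ≈ -52.843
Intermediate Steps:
n(y, S) = 0
M = 64 (M = (0 + 8)² = 8² = 64)
(213080 + 219494)/((M + C(-2))*O + E(-64)) = (213080 + 219494)/((64 - 2)*(-131) - 64) = 432574/(62*(-131) - 64) = 432574/(-8122 - 64) = 432574/(-8186) = 432574*(-1/8186) = -216287/4093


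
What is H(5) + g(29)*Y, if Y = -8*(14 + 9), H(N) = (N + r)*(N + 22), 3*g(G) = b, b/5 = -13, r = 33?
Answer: 15038/3 ≈ 5012.7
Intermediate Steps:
b = -65 (b = 5*(-13) = -65)
g(G) = -65/3 (g(G) = (1/3)*(-65) = -65/3)
H(N) = (22 + N)*(33 + N) (H(N) = (N + 33)*(N + 22) = (33 + N)*(22 + N) = (22 + N)*(33 + N))
Y = -184 (Y = -8*23 = -184)
H(5) + g(29)*Y = (726 + 5**2 + 55*5) - 65/3*(-184) = (726 + 25 + 275) + 11960/3 = 1026 + 11960/3 = 15038/3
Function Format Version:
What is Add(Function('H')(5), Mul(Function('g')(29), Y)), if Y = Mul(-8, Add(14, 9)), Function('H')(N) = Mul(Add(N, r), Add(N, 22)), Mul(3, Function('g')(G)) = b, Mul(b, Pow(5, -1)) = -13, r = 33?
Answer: Rational(15038, 3) ≈ 5012.7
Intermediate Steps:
b = -65 (b = Mul(5, -13) = -65)
Function('g')(G) = Rational(-65, 3) (Function('g')(G) = Mul(Rational(1, 3), -65) = Rational(-65, 3))
Function('H')(N) = Mul(Add(22, N), Add(33, N)) (Function('H')(N) = Mul(Add(N, 33), Add(N, 22)) = Mul(Add(33, N), Add(22, N)) = Mul(Add(22, N), Add(33, N)))
Y = -184 (Y = Mul(-8, 23) = -184)
Add(Function('H')(5), Mul(Function('g')(29), Y)) = Add(Add(726, Pow(5, 2), Mul(55, 5)), Mul(Rational(-65, 3), -184)) = Add(Add(726, 25, 275), Rational(11960, 3)) = Add(1026, Rational(11960, 3)) = Rational(15038, 3)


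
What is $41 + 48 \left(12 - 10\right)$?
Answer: $137$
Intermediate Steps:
$41 + 48 \left(12 - 10\right) = 41 + 48 \cdot 2 = 41 + 96 = 137$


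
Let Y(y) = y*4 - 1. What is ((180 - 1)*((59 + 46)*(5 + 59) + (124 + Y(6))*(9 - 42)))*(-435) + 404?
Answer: -145529281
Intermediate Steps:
Y(y) = -1 + 4*y (Y(y) = 4*y - 1 = -1 + 4*y)
((180 - 1)*((59 + 46)*(5 + 59) + (124 + Y(6))*(9 - 42)))*(-435) + 404 = ((180 - 1)*((59 + 46)*(5 + 59) + (124 + (-1 + 4*6))*(9 - 42)))*(-435) + 404 = (179*(105*64 + (124 + (-1 + 24))*(-33)))*(-435) + 404 = (179*(6720 + (124 + 23)*(-33)))*(-435) + 404 = (179*(6720 + 147*(-33)))*(-435) + 404 = (179*(6720 - 4851))*(-435) + 404 = (179*1869)*(-435) + 404 = 334551*(-435) + 404 = -145529685 + 404 = -145529281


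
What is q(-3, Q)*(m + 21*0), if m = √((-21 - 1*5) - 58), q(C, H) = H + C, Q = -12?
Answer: -30*I*√21 ≈ -137.48*I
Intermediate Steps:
q(C, H) = C + H
m = 2*I*√21 (m = √((-21 - 5) - 58) = √(-26 - 58) = √(-84) = 2*I*√21 ≈ 9.1651*I)
q(-3, Q)*(m + 21*0) = (-3 - 12)*(2*I*√21 + 21*0) = -15*(2*I*√21 + 0) = -30*I*√21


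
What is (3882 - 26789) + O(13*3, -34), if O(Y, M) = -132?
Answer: -23039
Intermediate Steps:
(3882 - 26789) + O(13*3, -34) = (3882 - 26789) - 132 = -22907 - 132 = -23039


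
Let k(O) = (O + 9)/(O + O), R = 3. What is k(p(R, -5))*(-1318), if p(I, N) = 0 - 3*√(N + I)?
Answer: -659 - 1977*I*√2/2 ≈ -659.0 - 1397.9*I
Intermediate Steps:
p(I, N) = -3*√(I + N) (p(I, N) = 0 - 3*√(I + N) = -3*√(I + N))
k(O) = (9 + O)/(2*O) (k(O) = (9 + O)/((2*O)) = (9 + O)*(1/(2*O)) = (9 + O)/(2*O))
k(p(R, -5))*(-1318) = ((9 - 3*√(3 - 5))/(2*((-3*√(3 - 5)))))*(-1318) = ((9 - 3*I*√2)/(2*((-3*I*√2))))*(-1318) = ((I*√2/6)*(9 - 3*I*√2)/2)*(-1318) = (I*√2*(9 - 3*I*√2)/12)*(-1318) = -659*I*√2*(9 - 3*I*√2)/6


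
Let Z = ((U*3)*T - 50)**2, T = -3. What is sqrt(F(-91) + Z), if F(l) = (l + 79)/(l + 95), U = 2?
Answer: sqrt(4621) ≈ 67.978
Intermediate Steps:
F(l) = (79 + l)/(95 + l)
Z = 4624 (Z = ((2*3)*(-3) - 50)**2 = (6*(-3) - 50)**2 = (-18 - 50)**2 = (-68)**2 = 4624)
sqrt(F(-91) + Z) = sqrt((79 - 91)/(95 - 91) + 4624) = sqrt(-12/4 + 4624) = sqrt((1/4)*(-12) + 4624) = sqrt(-3 + 4624) = sqrt(4621)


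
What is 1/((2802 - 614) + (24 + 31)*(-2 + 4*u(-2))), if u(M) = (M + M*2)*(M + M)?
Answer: 1/7358 ≈ 0.00013591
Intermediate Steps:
u(M) = 6*M² (u(M) = (M + 2*M)*(2*M) = (3*M)*(2*M) = 6*M²)
1/((2802 - 614) + (24 + 31)*(-2 + 4*u(-2))) = 1/((2802 - 614) + (24 + 31)*(-2 + 4*(6*(-2)²))) = 1/(2188 + 55*(-2 + 4*(6*4))) = 1/(2188 + 55*(-2 + 4*24)) = 1/(2188 + 55*(-2 + 96)) = 1/(2188 + 55*94) = 1/(2188 + 5170) = 1/7358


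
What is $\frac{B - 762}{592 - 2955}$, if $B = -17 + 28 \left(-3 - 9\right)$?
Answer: $\frac{1115}{2363} \approx 0.47186$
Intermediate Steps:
$B = -353$ ($B = -17 + 28 \left(-3 - 9\right) = -17 + 28 \left(-12\right) = -17 - 336 = -353$)
$\frac{B - 762}{592 - 2955} = \frac{-353 - 762}{592 - 2955} = - \frac{1115}{-2363} = \left(-1115\right) \left(- \frac{1}{2363}\right) = \frac{1115}{2363}$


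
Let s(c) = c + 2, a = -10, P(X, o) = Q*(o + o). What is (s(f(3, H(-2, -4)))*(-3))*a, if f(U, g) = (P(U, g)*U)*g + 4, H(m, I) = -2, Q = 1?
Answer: 900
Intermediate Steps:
P(X, o) = 2*o (P(X, o) = 1*(o + o) = 1*(2*o) = 2*o)
f(U, g) = 4 + 2*U*g² (f(U, g) = ((2*g)*U)*g + 4 = (2*U*g)*g + 4 = 2*U*g² + 4 = 4 + 2*U*g²)
s(c) = 2 + c
(s(f(3, H(-2, -4)))*(-3))*a = ((2 + (4 + 2*3*(-2)²))*(-3))*(-10) = ((2 + (4 + 2*3*4))*(-3))*(-10) = ((2 + (4 + 24))*(-3))*(-10) = ((2 + 28)*(-3))*(-10) = (30*(-3))*(-10) = -90*(-10) = 900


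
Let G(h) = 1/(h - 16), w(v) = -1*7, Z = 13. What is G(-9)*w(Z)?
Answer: 7/25 ≈ 0.28000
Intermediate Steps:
w(v) = -7
G(h) = 1/(-16 + h)
G(-9)*w(Z) = -7/(-16 - 9) = -7/(-25) = -1/25*(-7) = 7/25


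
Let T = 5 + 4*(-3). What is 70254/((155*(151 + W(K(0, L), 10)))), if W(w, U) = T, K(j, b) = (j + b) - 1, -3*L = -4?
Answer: 3903/1240 ≈ 3.1476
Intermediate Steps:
L = 4/3 (L = -1/3*(-4) = 4/3 ≈ 1.3333)
T = -7 (T = 5 - 12 = -7)
K(j, b) = -1 + b + j (K(j, b) = (b + j) - 1 = -1 + b + j)
W(w, U) = -7
70254/((155*(151 + W(K(0, L), 10)))) = 70254/((155*(151 - 7))) = 70254/((155*144)) = 70254/22320 = 70254*(1/22320) = 3903/1240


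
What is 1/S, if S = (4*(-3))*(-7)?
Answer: 1/84 ≈ 0.011905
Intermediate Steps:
S = 84 (S = -12*(-7) = 84)
1/S = 1/84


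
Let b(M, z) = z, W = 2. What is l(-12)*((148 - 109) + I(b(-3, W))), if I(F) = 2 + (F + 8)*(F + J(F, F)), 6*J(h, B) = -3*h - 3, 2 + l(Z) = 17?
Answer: 690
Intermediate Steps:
l(Z) = 15 (l(Z) = -2 + 17 = 15)
J(h, B) = -1/2 - h/2 (J(h, B) = (-3*h - 3)/6 = (-3 - 3*h)/6 = -1/2 - h/2)
I(F) = 2 + (8 + F)*(-1/2 + F/2) (I(F) = 2 + (F + 8)*(F + (-1/2 - F/2)) = 2 + (8 + F)*(-1/2 + F/2))
l(-12)*((148 - 109) + I(b(-3, W))) = 15*((148 - 109) + (-2 + (1/2)*2**2 + (7/2)*2)) = 15*(39 + (-2 + (1/2)*4 + 7)) = 15*(39 + (-2 + 2 + 7)) = 15*(39 + 7) = 15*46 = 690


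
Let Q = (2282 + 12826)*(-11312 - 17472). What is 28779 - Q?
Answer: 434897451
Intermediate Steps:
Q = -434868672 (Q = 15108*(-28784) = -434868672)
28779 - Q = 28779 - 1*(-434868672) = 28779 + 434868672 = 434897451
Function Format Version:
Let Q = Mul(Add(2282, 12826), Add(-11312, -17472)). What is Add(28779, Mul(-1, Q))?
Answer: 434897451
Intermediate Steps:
Q = -434868672 (Q = Mul(15108, -28784) = -434868672)
Add(28779, Mul(-1, Q)) = Add(28779, Mul(-1, -434868672)) = Add(28779, 434868672) = 434897451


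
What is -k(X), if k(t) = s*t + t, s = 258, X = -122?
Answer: 31598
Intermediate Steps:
k(t) = 259*t (k(t) = 258*t + t = 259*t)
-k(X) = -259*(-122) = -1*(-31598) = 31598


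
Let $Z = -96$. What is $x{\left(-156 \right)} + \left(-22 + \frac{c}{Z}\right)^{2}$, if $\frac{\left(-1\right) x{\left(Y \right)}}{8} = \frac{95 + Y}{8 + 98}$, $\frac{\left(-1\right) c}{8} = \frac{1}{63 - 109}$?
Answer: $\frac{7891902101}{16149312} \approx 488.68$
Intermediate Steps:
$c = \frac{4}{23}$ ($c = - \frac{8}{63 - 109} = - \frac{8}{-46} = \left(-8\right) \left(- \frac{1}{46}\right) = \frac{4}{23} \approx 0.17391$)
$x{\left(Y \right)} = - \frac{380}{53} - \frac{4 Y}{53}$ ($x{\left(Y \right)} = - 8 \frac{95 + Y}{8 + 98} = - 8 \frac{95 + Y}{106} = - 8 \left(95 + Y\right) \frac{1}{106} = - 8 \left(\frac{95}{106} + \frac{Y}{106}\right) = - \frac{380}{53} - \frac{4 Y}{53}$)
$x{\left(-156 \right)} + \left(-22 + \frac{c}{Z}\right)^{2} = \left(- \frac{380}{53} - - \frac{624}{53}\right) + \left(-22 + \frac{4}{23 \left(-96\right)}\right)^{2} = \left(- \frac{380}{53} + \frac{624}{53}\right) + \left(-22 + \frac{4}{23} \left(- \frac{1}{96}\right)\right)^{2} = \frac{244}{53} + \left(-22 - \frac{1}{552}\right)^{2} = \frac{244}{53} + \left(- \frac{12145}{552}\right)^{2} = \frac{244}{53} + \frac{147501025}{304704} = \frac{7891902101}{16149312}$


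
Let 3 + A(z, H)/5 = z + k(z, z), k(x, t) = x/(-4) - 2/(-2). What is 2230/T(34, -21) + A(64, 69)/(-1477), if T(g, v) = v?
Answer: -471220/4431 ≈ -106.35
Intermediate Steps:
k(x, t) = 1 - x/4 (k(x, t) = x*(-¼) - 2*(-½) = -x/4 + 1 = 1 - x/4)
A(z, H) = -10 + 15*z/4 (A(z, H) = -15 + 5*(z + (1 - z/4)) = -15 + 5*(1 + 3*z/4) = -15 + (5 + 15*z/4) = -10 + 15*z/4)
2230/T(34, -21) + A(64, 69)/(-1477) = 2230/(-21) + (-10 + (15/4)*64)/(-1477) = 2230*(-1/21) + (-10 + 240)*(-1/1477) = -2230/21 + 230*(-1/1477) = -2230/21 - 230/1477 = -471220/4431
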